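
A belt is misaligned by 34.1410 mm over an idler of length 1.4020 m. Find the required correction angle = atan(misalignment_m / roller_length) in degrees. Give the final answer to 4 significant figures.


misalign_m = 34.1410 / 1000 = 0.034141 m
angle = atan(0.034141 / 1.4020)
angle = 1.395 deg


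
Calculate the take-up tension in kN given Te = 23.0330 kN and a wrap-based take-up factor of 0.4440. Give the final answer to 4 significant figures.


T_tu = 23.0330 * 0.4440
T_tu = 10.23 kN


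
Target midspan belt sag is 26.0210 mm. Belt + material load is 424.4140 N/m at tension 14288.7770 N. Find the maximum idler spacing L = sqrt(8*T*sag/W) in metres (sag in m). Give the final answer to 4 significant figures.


sag = 26.0210/1000 = 0.026021 m
L = sqrt(8 * 14288.7770 * 0.026021 / 424.4140)
L = 2.647 m


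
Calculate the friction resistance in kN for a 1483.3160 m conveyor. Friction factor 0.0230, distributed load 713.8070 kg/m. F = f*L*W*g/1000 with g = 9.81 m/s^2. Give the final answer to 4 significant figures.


F = 0.0230 * 1483.3160 * 713.8070 * 9.81 / 1000
F = 238.9 kN


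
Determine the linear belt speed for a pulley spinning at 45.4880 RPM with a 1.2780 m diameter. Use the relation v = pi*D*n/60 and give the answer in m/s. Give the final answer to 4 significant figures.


v = pi * 1.2780 * 45.4880 / 60
v = 3.044 m/s


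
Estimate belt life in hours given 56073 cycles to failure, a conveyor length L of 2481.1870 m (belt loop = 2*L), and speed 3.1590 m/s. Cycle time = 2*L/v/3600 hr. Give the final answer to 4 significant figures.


cycle_time = 2 * 2481.1870 / 3.1590 / 3600 = 0.436352 hr
life = 56073 * 0.436352 = 24470 hours


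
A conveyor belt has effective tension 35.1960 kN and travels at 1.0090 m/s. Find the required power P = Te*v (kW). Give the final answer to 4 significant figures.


P = Te * v = 35.1960 * 1.0090
P = 35.51 kW


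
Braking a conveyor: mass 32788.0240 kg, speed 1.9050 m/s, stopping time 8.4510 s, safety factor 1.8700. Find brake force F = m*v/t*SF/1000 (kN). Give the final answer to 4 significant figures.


F = 32788.0240 * 1.9050 / 8.4510 * 1.8700 / 1000
F = 13.82 kN


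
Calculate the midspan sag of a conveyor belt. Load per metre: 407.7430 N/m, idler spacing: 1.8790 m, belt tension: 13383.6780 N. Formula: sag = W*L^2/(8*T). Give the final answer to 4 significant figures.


sag = 407.7430 * 1.8790^2 / (8 * 13383.6780)
sag = 0.01345 m


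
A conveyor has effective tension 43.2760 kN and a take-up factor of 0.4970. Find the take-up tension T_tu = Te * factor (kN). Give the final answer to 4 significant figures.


T_tu = 43.2760 * 0.4970
T_tu = 21.51 kN


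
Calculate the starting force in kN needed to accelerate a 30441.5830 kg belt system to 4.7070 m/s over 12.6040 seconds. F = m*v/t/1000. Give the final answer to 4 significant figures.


F = 30441.5830 * 4.7070 / 12.6040 / 1000
F = 11.37 kN


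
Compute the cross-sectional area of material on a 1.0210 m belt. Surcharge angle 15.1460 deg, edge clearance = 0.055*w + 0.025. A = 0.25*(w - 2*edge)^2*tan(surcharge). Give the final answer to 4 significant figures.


edge = 0.055*1.0210 + 0.025 = 0.081155 m
ew = 1.0210 - 2*0.081155 = 0.85869 m
A = 0.25 * 0.85869^2 * tan(15.1460 deg)
A = 0.04990 m^2


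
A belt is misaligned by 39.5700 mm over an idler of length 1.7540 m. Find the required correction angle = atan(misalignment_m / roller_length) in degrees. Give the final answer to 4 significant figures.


misalign_m = 39.5700 / 1000 = 0.039570 m
angle = atan(0.039570 / 1.7540)
angle = 1.292 deg


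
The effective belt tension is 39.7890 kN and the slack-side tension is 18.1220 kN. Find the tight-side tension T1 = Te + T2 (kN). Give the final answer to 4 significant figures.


T1 = Te + T2 = 39.7890 + 18.1220
T1 = 57.91 kN


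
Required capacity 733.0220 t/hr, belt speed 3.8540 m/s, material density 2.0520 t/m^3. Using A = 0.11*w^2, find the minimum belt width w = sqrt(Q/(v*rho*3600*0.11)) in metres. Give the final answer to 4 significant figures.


A_req = 733.0220 / (3.8540 * 2.0520 * 3600) = 0.0257469 m^2
w = sqrt(0.0257469 / 0.11)
w = 0.4838 m


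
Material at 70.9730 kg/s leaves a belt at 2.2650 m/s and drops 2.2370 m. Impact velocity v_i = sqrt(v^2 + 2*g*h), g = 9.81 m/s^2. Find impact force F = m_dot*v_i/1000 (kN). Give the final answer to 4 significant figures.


v_i = sqrt(2.2650^2 + 2*9.81*2.2370) = 7.00144 m/s
F = 70.9730 * 7.00144 / 1000
F = 0.4969 kN


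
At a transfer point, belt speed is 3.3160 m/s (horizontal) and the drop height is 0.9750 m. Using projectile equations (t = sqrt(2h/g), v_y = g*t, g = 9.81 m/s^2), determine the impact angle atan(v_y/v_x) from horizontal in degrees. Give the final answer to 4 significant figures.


t = sqrt(2*0.9750/9.81) = 0.445844 s
v_y = 9.81 * 0.445844 = 4.37373 m/s
angle = atan(4.37373 / 3.3160) = 52.83 deg


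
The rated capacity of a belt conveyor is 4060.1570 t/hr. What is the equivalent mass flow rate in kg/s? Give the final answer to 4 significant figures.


m_dot = 4060.1570 * 1000 / 3600
m_dot = 1128 kg/s


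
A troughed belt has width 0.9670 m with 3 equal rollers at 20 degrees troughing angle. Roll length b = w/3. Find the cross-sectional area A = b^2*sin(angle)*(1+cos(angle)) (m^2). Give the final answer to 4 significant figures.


b = 0.9670/3 = 0.322333 m
A = 0.322333^2 * sin(20 deg) * (1 + cos(20 deg))
A = 0.06893 m^2


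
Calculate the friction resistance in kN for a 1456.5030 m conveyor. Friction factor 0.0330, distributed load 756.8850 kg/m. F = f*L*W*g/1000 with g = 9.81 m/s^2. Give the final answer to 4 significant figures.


F = 0.0330 * 1456.5030 * 756.8850 * 9.81 / 1000
F = 356.9 kN


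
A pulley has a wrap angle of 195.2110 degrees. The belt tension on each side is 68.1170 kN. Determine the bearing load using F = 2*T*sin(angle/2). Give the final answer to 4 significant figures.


F = 2 * 68.1170 * sin(195.2110/2 deg)
F = 135.0 kN


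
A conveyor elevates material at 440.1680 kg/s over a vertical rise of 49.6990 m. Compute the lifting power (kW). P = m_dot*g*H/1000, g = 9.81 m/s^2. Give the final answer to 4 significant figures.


P = 440.1680 * 9.81 * 49.6990 / 1000
P = 214.6 kW


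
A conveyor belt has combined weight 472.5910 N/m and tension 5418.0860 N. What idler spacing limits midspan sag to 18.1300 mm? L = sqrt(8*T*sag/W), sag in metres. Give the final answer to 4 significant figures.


sag = 18.1300/1000 = 0.018130 m
L = sqrt(8 * 5418.0860 * 0.018130 / 472.5910)
L = 1.290 m


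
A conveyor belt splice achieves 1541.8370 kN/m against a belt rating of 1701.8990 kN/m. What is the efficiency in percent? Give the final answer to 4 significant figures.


Eff = 1541.8370 / 1701.8990 * 100
Eff = 90.60 %


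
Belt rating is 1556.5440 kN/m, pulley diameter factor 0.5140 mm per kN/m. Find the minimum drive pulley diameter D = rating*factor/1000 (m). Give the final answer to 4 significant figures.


D = 1556.5440 * 0.5140 / 1000
D = 0.8001 m


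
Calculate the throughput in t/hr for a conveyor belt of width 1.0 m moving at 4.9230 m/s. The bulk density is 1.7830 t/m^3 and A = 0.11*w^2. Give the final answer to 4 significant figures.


A = 0.11 * 1.0^2 = 0.11 m^2
C = 0.11 * 4.9230 * 1.7830 * 3600
C = 3476 t/hr


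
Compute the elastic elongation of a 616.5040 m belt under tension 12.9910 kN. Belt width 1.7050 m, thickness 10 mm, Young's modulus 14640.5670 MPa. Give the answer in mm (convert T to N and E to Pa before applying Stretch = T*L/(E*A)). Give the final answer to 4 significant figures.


A = 1.7050 * 0.01 = 0.01705 m^2
Stretch = 12.9910*1000 * 616.5040 / (14640.5670e6 * 0.01705) * 1000
Stretch = 32.08 mm


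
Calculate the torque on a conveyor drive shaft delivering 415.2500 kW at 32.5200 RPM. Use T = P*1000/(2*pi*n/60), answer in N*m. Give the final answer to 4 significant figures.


omega = 2*pi*32.5200/60 = 3.40549 rad/s
T = 415.2500*1000 / 3.40549
T = 121900 N*m


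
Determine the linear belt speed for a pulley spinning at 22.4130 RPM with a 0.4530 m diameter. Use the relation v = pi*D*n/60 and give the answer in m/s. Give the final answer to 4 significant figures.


v = pi * 0.4530 * 22.4130 / 60
v = 0.5316 m/s


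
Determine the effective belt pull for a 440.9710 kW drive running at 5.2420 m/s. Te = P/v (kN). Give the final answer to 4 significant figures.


Te = P / v = 440.9710 / 5.2420
Te = 84.12 kN


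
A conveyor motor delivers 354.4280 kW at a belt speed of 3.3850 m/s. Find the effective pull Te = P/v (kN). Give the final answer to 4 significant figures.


Te = P / v = 354.4280 / 3.3850
Te = 104.7 kN


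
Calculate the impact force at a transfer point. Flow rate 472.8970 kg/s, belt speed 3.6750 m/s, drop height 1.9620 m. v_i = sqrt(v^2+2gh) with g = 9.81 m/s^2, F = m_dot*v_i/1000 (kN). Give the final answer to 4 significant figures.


v_i = sqrt(3.6750^2 + 2*9.81*1.9620) = 7.21111 m/s
F = 472.8970 * 7.21111 / 1000
F = 3.410 kN


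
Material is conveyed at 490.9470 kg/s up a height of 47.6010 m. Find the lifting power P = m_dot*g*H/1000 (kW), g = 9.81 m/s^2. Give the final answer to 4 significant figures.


P = 490.9470 * 9.81 * 47.6010 / 1000
P = 229.3 kW


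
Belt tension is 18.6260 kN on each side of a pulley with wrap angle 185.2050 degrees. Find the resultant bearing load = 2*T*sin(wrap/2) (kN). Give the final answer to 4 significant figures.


F = 2 * 18.6260 * sin(185.2050/2 deg)
F = 37.21 kN


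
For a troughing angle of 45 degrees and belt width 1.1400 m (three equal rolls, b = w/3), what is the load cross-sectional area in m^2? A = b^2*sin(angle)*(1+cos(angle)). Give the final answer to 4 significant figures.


b = 1.1400/3 = 0.38 m
A = 0.38^2 * sin(45 deg) * (1 + cos(45 deg))
A = 0.1743 m^2


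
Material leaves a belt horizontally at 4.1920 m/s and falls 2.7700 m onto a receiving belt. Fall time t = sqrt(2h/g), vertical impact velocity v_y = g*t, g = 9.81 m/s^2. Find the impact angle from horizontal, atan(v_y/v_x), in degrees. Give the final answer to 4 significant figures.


t = sqrt(2*2.7700/9.81) = 0.751485 s
v_y = 9.81 * 0.751485 = 7.37207 m/s
angle = atan(7.37207 / 4.1920) = 60.38 deg


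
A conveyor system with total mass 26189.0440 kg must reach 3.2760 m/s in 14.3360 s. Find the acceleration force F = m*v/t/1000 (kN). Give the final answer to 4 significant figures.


F = 26189.0440 * 3.2760 / 14.3360 / 1000
F = 5.985 kN


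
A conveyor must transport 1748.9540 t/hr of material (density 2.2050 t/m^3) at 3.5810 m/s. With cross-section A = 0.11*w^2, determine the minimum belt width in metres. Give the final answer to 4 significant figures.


A_req = 1748.9540 / (3.5810 * 2.2050 * 3600) = 0.0615266 m^2
w = sqrt(0.0615266 / 0.11)
w = 0.7479 m


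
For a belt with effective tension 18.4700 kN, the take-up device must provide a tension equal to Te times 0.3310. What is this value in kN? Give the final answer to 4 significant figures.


T_tu = 18.4700 * 0.3310
T_tu = 6.114 kN


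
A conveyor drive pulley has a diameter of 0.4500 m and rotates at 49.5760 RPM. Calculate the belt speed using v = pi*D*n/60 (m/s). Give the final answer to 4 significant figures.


v = pi * 0.4500 * 49.5760 / 60
v = 1.168 m/s


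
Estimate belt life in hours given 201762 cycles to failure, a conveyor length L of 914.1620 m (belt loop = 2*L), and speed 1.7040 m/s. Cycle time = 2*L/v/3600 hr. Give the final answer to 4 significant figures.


cycle_time = 2 * 914.1620 / 1.7040 / 3600 = 0.298044 hr
life = 201762 * 0.298044 = 60130 hours


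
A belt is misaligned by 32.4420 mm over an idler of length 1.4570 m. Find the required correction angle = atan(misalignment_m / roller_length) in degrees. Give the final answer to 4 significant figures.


misalign_m = 32.4420 / 1000 = 0.032442 m
angle = atan(0.032442 / 1.4570)
angle = 1.276 deg


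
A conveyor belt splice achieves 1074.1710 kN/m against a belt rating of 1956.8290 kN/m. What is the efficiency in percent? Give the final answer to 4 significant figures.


Eff = 1074.1710 / 1956.8290 * 100
Eff = 54.89 %


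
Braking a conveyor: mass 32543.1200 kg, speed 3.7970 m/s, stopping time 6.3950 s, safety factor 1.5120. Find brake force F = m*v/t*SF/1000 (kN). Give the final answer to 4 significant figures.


F = 32543.1200 * 3.7970 / 6.3950 * 1.5120 / 1000
F = 29.22 kN


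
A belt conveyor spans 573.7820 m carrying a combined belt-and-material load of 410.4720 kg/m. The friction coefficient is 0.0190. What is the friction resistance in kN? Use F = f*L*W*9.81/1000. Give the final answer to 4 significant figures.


F = 0.0190 * 573.7820 * 410.4720 * 9.81 / 1000
F = 43.90 kN


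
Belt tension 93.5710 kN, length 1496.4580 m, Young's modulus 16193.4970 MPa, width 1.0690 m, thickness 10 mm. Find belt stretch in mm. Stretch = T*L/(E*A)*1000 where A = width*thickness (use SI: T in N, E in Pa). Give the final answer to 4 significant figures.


A = 1.0690 * 0.01 = 0.01069 m^2
Stretch = 93.5710*1000 * 1496.4580 / (16193.4970e6 * 0.01069) * 1000
Stretch = 808.9 mm


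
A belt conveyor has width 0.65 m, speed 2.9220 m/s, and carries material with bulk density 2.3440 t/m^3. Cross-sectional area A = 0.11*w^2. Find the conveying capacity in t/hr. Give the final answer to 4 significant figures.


A = 0.11 * 0.65^2 = 0.046475 m^2
C = 0.046475 * 2.9220 * 2.3440 * 3600
C = 1146 t/hr


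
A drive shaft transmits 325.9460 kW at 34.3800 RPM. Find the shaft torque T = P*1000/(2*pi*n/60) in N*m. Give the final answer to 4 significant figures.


omega = 2*pi*34.3800/60 = 3.60027 rad/s
T = 325.9460*1000 / 3.60027
T = 90530 N*m


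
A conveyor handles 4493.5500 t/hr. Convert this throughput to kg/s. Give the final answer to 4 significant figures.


m_dot = 4493.5500 * 1000 / 3600
m_dot = 1248 kg/s


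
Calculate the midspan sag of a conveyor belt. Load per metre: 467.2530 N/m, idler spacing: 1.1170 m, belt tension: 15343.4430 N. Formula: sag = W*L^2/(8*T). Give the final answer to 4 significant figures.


sag = 467.2530 * 1.1170^2 / (8 * 15343.4430)
sag = 0.004749 m


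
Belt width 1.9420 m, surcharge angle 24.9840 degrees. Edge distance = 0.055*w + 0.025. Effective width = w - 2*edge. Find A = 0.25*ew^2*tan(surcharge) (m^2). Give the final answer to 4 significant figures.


edge = 0.055*1.9420 + 0.025 = 0.13181 m
ew = 1.9420 - 2*0.13181 = 1.67838 m
A = 0.25 * 1.67838^2 * tan(24.9840 deg)
A = 0.3282 m^2


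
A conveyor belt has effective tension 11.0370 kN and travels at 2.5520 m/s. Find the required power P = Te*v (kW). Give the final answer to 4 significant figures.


P = Te * v = 11.0370 * 2.5520
P = 28.17 kW


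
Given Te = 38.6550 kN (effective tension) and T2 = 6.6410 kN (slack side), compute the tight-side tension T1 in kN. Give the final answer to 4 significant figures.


T1 = Te + T2 = 38.6550 + 6.6410
T1 = 45.30 kN


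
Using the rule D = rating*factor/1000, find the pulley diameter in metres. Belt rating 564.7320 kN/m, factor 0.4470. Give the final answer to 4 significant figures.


D = 564.7320 * 0.4470 / 1000
D = 0.2524 m


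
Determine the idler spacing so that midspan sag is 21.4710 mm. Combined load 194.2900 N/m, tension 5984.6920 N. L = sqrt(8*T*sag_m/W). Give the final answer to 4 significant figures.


sag = 21.4710/1000 = 0.021471 m
L = sqrt(8 * 5984.6920 * 0.021471 / 194.2900)
L = 2.300 m


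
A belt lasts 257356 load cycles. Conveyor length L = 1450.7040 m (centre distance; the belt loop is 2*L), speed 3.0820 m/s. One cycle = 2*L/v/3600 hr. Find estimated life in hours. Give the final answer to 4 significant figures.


cycle_time = 2 * 1450.7040 / 3.0820 / 3600 = 0.261501 hr
life = 257356 * 0.261501 = 67300 hours


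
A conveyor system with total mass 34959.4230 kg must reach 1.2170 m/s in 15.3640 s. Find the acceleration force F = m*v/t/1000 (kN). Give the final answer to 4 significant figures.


F = 34959.4230 * 1.2170 / 15.3640 / 1000
F = 2.769 kN


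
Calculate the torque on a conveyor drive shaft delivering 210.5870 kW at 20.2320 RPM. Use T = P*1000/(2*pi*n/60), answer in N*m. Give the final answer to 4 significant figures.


omega = 2*pi*20.2320/60 = 2.11869 rad/s
T = 210.5870*1000 / 2.11869
T = 99390 N*m


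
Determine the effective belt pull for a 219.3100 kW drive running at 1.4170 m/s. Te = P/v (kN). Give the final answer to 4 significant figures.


Te = P / v = 219.3100 / 1.4170
Te = 154.8 kN


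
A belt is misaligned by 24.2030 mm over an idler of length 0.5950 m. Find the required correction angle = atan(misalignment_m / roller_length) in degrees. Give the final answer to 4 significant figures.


misalign_m = 24.2030 / 1000 = 0.024203 m
angle = atan(0.024203 / 0.5950)
angle = 2.329 deg


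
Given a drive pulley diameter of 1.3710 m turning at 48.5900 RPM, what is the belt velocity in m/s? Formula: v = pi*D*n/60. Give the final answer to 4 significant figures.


v = pi * 1.3710 * 48.5900 / 60
v = 3.488 m/s


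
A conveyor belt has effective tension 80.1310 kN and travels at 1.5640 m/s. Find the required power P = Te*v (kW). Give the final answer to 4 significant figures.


P = Te * v = 80.1310 * 1.5640
P = 125.3 kW


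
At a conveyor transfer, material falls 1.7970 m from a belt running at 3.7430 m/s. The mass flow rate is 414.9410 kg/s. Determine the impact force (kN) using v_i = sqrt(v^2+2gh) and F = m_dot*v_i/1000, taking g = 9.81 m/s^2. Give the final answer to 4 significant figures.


v_i = sqrt(3.7430^2 + 2*9.81*1.7970) = 7.01906 m/s
F = 414.9410 * 7.01906 / 1000
F = 2.912 kN


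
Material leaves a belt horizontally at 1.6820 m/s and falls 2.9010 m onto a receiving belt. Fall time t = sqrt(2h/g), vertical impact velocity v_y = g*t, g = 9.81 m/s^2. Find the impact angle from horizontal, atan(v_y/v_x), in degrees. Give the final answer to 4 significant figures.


t = sqrt(2*2.9010/9.81) = 0.76905 s
v_y = 9.81 * 0.76905 = 7.54438 m/s
angle = atan(7.54438 / 1.6820) = 77.43 deg


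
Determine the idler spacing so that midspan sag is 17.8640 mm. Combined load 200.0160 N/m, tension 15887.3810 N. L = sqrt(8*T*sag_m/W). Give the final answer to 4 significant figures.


sag = 17.8640/1000 = 0.017864 m
L = sqrt(8 * 15887.3810 * 0.017864 / 200.0160)
L = 3.369 m


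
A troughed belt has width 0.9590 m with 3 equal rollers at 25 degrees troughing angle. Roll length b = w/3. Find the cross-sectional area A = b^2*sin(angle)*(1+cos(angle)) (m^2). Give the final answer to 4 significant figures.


b = 0.9590/3 = 0.319667 m
A = 0.319667^2 * sin(25 deg) * (1 + cos(25 deg))
A = 0.08233 m^2


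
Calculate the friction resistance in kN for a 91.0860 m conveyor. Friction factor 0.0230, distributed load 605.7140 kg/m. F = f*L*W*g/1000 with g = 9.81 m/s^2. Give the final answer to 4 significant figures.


F = 0.0230 * 91.0860 * 605.7140 * 9.81 / 1000
F = 12.45 kN


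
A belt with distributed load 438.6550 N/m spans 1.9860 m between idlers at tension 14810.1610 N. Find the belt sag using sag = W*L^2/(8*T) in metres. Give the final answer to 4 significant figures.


sag = 438.6550 * 1.9860^2 / (8 * 14810.1610)
sag = 0.01460 m


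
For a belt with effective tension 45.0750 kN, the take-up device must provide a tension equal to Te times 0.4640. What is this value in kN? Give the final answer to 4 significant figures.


T_tu = 45.0750 * 0.4640
T_tu = 20.91 kN


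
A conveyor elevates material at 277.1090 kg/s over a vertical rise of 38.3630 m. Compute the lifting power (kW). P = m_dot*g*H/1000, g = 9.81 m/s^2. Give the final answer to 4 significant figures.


P = 277.1090 * 9.81 * 38.3630 / 1000
P = 104.3 kW


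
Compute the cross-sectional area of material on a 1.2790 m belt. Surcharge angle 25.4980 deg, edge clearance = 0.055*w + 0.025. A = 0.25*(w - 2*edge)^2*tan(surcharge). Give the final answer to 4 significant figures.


edge = 0.055*1.2790 + 0.025 = 0.095345 m
ew = 1.2790 - 2*0.095345 = 1.08831 m
A = 0.25 * 1.08831^2 * tan(25.4980 deg)
A = 0.1412 m^2


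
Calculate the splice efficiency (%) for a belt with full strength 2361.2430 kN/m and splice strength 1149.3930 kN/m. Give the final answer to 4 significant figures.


Eff = 1149.3930 / 2361.2430 * 100
Eff = 48.68 %


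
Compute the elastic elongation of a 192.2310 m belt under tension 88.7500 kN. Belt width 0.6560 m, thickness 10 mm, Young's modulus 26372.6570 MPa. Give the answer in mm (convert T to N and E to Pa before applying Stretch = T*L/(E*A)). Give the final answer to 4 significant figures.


A = 0.6560 * 0.01 = 0.00656 m^2
Stretch = 88.7500*1000 * 192.2310 / (26372.6570e6 * 0.00656) * 1000
Stretch = 98.61 mm


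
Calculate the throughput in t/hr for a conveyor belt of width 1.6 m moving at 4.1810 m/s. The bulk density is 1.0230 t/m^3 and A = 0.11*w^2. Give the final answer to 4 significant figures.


A = 0.11 * 1.6^2 = 0.2816 m^2
C = 0.2816 * 4.1810 * 1.0230 * 3600
C = 4336 t/hr


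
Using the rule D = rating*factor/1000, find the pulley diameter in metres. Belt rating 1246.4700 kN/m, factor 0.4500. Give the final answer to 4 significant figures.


D = 1246.4700 * 0.4500 / 1000
D = 0.5609 m


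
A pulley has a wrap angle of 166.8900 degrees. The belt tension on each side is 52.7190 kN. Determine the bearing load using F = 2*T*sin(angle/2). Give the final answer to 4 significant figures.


F = 2 * 52.7190 * sin(166.8900/2 deg)
F = 104.7 kN


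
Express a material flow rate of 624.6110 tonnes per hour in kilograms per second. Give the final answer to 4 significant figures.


m_dot = 624.6110 * 1000 / 3600
m_dot = 173.5 kg/s


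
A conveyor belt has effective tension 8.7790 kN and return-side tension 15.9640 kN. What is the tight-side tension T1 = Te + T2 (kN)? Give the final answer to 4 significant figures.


T1 = Te + T2 = 8.7790 + 15.9640
T1 = 24.74 kN


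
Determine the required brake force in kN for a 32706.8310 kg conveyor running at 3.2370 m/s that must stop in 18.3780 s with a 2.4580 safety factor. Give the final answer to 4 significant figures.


F = 32706.8310 * 3.2370 / 18.3780 * 2.4580 / 1000
F = 14.16 kN


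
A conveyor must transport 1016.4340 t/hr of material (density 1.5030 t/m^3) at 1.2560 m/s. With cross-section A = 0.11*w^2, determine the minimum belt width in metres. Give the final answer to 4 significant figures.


A_req = 1016.4340 / (1.2560 * 1.5030 * 3600) = 0.149564 m^2
w = sqrt(0.149564 / 0.11)
w = 1.166 m


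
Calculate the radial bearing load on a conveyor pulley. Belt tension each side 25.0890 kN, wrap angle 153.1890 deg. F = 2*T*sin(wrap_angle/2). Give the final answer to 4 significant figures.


F = 2 * 25.0890 * sin(153.1890/2 deg)
F = 48.81 kN


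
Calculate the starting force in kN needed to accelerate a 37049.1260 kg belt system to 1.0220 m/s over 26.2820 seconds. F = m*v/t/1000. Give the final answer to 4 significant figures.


F = 37049.1260 * 1.0220 / 26.2820 / 1000
F = 1.441 kN


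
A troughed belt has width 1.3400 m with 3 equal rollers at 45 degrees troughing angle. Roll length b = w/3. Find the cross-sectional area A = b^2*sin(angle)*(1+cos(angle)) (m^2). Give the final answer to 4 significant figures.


b = 1.3400/3 = 0.446667 m
A = 0.446667^2 * sin(45 deg) * (1 + cos(45 deg))
A = 0.2408 m^2


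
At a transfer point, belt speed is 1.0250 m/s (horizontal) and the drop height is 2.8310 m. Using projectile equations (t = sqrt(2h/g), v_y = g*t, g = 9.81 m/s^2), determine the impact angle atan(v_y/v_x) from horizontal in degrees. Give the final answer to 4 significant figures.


t = sqrt(2*2.8310/9.81) = 0.759715 s
v_y = 9.81 * 0.759715 = 7.4528 m/s
angle = atan(7.4528 / 1.0250) = 82.17 deg


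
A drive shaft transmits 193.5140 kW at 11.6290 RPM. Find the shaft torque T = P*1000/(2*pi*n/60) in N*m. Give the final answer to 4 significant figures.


omega = 2*pi*11.6290/60 = 1.21779 rad/s
T = 193.5140*1000 / 1.21779
T = 158900 N*m


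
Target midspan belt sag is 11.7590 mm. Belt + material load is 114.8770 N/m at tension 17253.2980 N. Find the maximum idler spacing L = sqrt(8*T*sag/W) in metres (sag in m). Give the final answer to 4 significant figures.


sag = 11.7590/1000 = 0.011759 m
L = sqrt(8 * 17253.2980 * 0.011759 / 114.8770)
L = 3.759 m


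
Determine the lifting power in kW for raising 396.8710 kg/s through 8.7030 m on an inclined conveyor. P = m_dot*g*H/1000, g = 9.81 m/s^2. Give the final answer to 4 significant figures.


P = 396.8710 * 9.81 * 8.7030 / 1000
P = 33.88 kW


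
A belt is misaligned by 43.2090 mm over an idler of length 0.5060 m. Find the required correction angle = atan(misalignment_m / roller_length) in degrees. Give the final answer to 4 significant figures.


misalign_m = 43.2090 / 1000 = 0.043209 m
angle = atan(0.043209 / 0.5060)
angle = 4.881 deg


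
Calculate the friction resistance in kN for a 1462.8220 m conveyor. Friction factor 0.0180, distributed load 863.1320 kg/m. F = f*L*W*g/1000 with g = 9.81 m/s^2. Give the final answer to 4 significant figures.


F = 0.0180 * 1462.8220 * 863.1320 * 9.81 / 1000
F = 223.0 kN


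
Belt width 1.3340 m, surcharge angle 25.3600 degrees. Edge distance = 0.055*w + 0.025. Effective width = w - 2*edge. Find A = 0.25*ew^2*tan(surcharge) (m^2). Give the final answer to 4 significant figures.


edge = 0.055*1.3340 + 0.025 = 0.09837 m
ew = 1.3340 - 2*0.09837 = 1.13726 m
A = 0.25 * 1.13726^2 * tan(25.3600 deg)
A = 0.1533 m^2


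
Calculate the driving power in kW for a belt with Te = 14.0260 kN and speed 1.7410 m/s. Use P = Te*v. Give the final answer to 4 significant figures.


P = Te * v = 14.0260 * 1.7410
P = 24.42 kW


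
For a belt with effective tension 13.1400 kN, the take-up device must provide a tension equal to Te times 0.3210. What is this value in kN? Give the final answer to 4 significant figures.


T_tu = 13.1400 * 0.3210
T_tu = 4.218 kN


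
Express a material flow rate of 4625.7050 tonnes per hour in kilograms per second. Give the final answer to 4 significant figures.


m_dot = 4625.7050 * 1000 / 3600
m_dot = 1285 kg/s


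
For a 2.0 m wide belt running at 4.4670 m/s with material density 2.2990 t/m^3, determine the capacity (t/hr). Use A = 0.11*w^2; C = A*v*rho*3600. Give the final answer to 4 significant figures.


A = 0.11 * 2.0^2 = 0.44 m^2
C = 0.44 * 4.4670 * 2.2990 * 3600
C = 16270 t/hr


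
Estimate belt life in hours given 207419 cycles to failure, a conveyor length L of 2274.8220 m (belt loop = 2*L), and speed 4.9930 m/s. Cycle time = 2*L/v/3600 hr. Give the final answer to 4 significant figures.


cycle_time = 2 * 2274.8220 / 4.9930 / 3600 = 0.253112 hr
life = 207419 * 0.253112 = 52500 hours


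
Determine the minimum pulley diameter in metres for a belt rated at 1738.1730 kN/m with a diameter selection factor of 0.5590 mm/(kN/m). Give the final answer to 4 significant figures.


D = 1738.1730 * 0.5590 / 1000
D = 0.9716 m


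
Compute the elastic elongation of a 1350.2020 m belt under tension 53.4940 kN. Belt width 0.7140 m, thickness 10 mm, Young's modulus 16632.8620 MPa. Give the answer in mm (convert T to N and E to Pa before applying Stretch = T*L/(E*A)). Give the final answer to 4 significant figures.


A = 0.7140 * 0.01 = 0.00714 m^2
Stretch = 53.4940*1000 * 1350.2020 / (16632.8620e6 * 0.00714) * 1000
Stretch = 608.2 mm


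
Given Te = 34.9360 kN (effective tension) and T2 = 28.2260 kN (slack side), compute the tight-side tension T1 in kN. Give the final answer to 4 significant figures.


T1 = Te + T2 = 34.9360 + 28.2260
T1 = 63.16 kN


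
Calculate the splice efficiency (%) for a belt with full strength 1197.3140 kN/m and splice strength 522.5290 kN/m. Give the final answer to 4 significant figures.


Eff = 522.5290 / 1197.3140 * 100
Eff = 43.64 %


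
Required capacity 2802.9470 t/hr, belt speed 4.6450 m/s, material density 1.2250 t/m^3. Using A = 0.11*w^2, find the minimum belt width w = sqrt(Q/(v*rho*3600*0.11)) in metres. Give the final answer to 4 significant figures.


A_req = 2802.9470 / (4.6450 * 1.2250 * 3600) = 0.136833 m^2
w = sqrt(0.136833 / 0.11)
w = 1.115 m


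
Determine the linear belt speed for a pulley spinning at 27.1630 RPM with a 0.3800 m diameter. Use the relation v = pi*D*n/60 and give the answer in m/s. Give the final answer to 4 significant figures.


v = pi * 0.3800 * 27.1630 / 60
v = 0.5405 m/s


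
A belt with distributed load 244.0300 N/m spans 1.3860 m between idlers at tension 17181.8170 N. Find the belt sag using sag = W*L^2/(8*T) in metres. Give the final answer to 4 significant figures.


sag = 244.0300 * 1.3860^2 / (8 * 17181.8170)
sag = 0.003410 m


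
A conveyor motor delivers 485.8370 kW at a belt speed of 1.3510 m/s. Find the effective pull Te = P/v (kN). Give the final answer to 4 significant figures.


Te = P / v = 485.8370 / 1.3510
Te = 359.6 kN


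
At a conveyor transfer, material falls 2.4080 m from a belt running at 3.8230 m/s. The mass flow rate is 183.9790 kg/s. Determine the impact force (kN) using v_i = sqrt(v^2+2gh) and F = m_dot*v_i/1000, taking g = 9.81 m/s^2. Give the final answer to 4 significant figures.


v_i = sqrt(3.8230^2 + 2*9.81*2.4080) = 7.86513 m/s
F = 183.9790 * 7.86513 / 1000
F = 1.447 kN


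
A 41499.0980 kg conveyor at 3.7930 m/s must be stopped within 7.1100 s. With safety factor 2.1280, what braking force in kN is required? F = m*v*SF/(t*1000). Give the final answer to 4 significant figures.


F = 41499.0980 * 3.7930 / 7.1100 * 2.1280 / 1000
F = 47.11 kN


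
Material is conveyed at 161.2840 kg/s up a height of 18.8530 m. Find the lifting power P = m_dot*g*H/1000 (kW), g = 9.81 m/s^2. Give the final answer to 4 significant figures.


P = 161.2840 * 9.81 * 18.8530 / 1000
P = 29.83 kW


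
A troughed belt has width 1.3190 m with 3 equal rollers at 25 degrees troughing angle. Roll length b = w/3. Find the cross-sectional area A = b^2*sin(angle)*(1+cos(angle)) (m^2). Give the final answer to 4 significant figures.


b = 1.3190/3 = 0.439667 m
A = 0.439667^2 * sin(25 deg) * (1 + cos(25 deg))
A = 0.1557 m^2


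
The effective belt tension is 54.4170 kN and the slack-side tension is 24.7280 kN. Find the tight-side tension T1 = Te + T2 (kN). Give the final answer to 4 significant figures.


T1 = Te + T2 = 54.4170 + 24.7280
T1 = 79.15 kN


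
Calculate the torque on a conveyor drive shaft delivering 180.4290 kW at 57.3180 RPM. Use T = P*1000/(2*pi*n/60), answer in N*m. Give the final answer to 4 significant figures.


omega = 2*pi*57.3180/60 = 6.00233 rad/s
T = 180.4290*1000 / 6.00233
T = 30060 N*m


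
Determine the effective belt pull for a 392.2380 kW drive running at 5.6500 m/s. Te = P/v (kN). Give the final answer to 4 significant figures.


Te = P / v = 392.2380 / 5.6500
Te = 69.42 kN


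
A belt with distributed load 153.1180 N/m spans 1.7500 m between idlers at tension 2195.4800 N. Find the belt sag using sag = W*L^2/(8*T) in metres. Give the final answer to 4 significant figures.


sag = 153.1180 * 1.7500^2 / (8 * 2195.4800)
sag = 0.02670 m


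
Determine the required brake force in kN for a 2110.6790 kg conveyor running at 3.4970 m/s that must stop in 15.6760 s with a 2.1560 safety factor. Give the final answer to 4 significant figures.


F = 2110.6790 * 3.4970 / 15.6760 * 2.1560 / 1000
F = 1.015 kN


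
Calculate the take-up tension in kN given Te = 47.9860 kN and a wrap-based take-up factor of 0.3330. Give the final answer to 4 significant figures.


T_tu = 47.9860 * 0.3330
T_tu = 15.98 kN


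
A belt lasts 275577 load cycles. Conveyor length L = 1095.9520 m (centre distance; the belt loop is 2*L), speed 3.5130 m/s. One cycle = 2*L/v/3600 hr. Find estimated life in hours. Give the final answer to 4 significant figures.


cycle_time = 2 * 1095.9520 / 3.5130 / 3600 = 0.173317 hr
life = 275577 * 0.173317 = 47760 hours


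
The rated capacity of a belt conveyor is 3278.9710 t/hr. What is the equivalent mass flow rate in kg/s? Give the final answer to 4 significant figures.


m_dot = 3278.9710 * 1000 / 3600
m_dot = 910.8 kg/s


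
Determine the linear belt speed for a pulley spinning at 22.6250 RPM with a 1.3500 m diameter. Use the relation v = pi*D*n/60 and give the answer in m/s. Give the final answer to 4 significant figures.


v = pi * 1.3500 * 22.6250 / 60
v = 1.599 m/s


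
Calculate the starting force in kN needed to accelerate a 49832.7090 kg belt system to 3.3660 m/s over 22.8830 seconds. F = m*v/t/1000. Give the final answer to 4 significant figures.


F = 49832.7090 * 3.3660 / 22.8830 / 1000
F = 7.330 kN


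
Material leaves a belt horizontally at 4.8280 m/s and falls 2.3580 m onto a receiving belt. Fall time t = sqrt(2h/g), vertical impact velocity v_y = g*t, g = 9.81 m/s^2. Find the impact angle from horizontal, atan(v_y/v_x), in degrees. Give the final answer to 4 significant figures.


t = sqrt(2*2.3580/9.81) = 0.69335 s
v_y = 9.81 * 0.69335 = 6.80176 m/s
angle = atan(6.80176 / 4.8280) = 54.63 deg


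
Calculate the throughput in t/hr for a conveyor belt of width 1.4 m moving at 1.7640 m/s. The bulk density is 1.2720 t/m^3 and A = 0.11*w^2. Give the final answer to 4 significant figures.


A = 0.11 * 1.4^2 = 0.2156 m^2
C = 0.2156 * 1.7640 * 1.2720 * 3600
C = 1742 t/hr


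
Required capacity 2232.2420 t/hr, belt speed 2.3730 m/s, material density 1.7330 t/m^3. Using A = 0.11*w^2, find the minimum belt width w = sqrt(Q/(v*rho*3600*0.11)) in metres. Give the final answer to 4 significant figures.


A_req = 2232.2420 / (2.3730 * 1.7330 * 3600) = 0.15078 m^2
w = sqrt(0.15078 / 0.11)
w = 1.171 m


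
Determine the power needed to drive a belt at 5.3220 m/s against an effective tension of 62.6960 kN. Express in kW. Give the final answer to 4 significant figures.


P = Te * v = 62.6960 * 5.3220
P = 333.7 kW


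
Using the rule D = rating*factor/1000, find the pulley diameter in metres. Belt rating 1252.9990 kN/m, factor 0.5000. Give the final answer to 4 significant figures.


D = 1252.9990 * 0.5000 / 1000
D = 0.6265 m


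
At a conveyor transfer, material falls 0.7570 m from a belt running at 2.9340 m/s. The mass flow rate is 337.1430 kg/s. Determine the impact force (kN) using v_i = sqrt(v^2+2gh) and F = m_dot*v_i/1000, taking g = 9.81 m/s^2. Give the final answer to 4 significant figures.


v_i = sqrt(2.9340^2 + 2*9.81*0.7570) = 4.84362 m/s
F = 337.1430 * 4.84362 / 1000
F = 1.633 kN


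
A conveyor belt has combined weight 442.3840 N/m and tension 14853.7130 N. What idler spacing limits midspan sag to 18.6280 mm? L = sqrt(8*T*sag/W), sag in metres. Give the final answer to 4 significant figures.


sag = 18.6280/1000 = 0.018628 m
L = sqrt(8 * 14853.7130 * 0.018628 / 442.3840)
L = 2.237 m


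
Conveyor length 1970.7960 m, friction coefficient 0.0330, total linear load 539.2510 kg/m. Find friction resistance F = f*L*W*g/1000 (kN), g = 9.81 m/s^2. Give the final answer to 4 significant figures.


F = 0.0330 * 1970.7960 * 539.2510 * 9.81 / 1000
F = 344.0 kN


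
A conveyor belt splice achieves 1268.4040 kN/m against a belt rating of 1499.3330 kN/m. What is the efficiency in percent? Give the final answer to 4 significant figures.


Eff = 1268.4040 / 1499.3330 * 100
Eff = 84.60 %


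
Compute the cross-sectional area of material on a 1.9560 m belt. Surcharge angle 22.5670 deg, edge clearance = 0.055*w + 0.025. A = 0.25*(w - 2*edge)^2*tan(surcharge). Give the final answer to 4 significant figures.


edge = 0.055*1.9560 + 0.025 = 0.13258 m
ew = 1.9560 - 2*0.13258 = 1.69084 m
A = 0.25 * 1.69084^2 * tan(22.5670 deg)
A = 0.2970 m^2


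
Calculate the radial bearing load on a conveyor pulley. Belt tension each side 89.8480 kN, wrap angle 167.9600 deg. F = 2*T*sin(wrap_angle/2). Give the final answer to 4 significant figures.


F = 2 * 89.8480 * sin(167.9600/2 deg)
F = 178.7 kN


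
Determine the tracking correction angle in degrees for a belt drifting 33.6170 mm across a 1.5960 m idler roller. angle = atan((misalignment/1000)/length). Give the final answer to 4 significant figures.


misalign_m = 33.6170 / 1000 = 0.033617 m
angle = atan(0.033617 / 1.5960)
angle = 1.207 deg


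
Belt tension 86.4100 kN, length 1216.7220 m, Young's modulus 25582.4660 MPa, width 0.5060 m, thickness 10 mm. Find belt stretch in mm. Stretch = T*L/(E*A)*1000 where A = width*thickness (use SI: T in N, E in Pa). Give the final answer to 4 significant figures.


A = 0.5060 * 0.01 = 0.00506 m^2
Stretch = 86.4100*1000 * 1216.7220 / (25582.4660e6 * 0.00506) * 1000
Stretch = 812.2 mm


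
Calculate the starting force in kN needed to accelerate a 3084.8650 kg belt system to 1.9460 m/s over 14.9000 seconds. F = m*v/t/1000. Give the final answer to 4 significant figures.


F = 3084.8650 * 1.9460 / 14.9000 / 1000
F = 0.4029 kN


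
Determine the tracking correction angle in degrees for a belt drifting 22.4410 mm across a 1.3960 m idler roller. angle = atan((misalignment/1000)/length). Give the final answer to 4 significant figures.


misalign_m = 22.4410 / 1000 = 0.022441 m
angle = atan(0.022441 / 1.3960)
angle = 0.9210 deg


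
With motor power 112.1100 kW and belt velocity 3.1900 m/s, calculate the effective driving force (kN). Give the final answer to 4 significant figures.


Te = P / v = 112.1100 / 3.1900
Te = 35.14 kN


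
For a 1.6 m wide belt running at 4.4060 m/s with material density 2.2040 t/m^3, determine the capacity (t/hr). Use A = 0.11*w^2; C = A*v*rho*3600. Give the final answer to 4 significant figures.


A = 0.11 * 1.6^2 = 0.2816 m^2
C = 0.2816 * 4.4060 * 2.2040 * 3600
C = 9844 t/hr


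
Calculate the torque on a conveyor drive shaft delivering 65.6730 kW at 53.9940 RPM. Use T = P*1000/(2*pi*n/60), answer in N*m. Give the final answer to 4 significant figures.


omega = 2*pi*53.9940/60 = 5.65424 rad/s
T = 65.6730*1000 / 5.65424
T = 11610 N*m


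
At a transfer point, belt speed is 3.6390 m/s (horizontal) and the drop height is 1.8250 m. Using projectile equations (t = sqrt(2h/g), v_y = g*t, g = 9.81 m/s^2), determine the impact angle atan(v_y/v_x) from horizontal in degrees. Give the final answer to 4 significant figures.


t = sqrt(2*1.8250/9.81) = 0.609975 s
v_y = 9.81 * 0.609975 = 5.98385 m/s
angle = atan(5.98385 / 3.6390) = 58.69 deg


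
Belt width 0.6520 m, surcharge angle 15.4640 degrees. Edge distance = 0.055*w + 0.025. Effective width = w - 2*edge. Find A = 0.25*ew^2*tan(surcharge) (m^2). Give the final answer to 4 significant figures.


edge = 0.055*0.6520 + 0.025 = 0.06086 m
ew = 0.6520 - 2*0.06086 = 0.53028 m
A = 0.25 * 0.53028^2 * tan(15.4640 deg)
A = 0.01945 m^2


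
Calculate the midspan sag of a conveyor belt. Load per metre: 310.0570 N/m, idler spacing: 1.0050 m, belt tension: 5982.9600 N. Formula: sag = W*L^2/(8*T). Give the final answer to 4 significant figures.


sag = 310.0570 * 1.0050^2 / (8 * 5982.9600)
sag = 0.006543 m


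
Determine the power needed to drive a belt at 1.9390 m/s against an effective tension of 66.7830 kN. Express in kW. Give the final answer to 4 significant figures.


P = Te * v = 66.7830 * 1.9390
P = 129.5 kW


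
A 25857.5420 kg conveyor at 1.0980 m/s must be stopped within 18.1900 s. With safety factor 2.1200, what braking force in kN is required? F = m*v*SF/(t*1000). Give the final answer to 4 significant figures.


F = 25857.5420 * 1.0980 / 18.1900 * 2.1200 / 1000
F = 3.309 kN


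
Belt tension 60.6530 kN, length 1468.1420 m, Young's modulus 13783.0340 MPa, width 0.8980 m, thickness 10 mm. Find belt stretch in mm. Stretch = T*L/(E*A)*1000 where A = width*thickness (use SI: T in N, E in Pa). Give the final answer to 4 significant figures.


A = 0.8980 * 0.01 = 0.00898 m^2
Stretch = 60.6530*1000 * 1468.1420 / (13783.0340e6 * 0.00898) * 1000
Stretch = 719.4 mm
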